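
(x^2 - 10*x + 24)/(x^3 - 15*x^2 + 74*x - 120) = 1/(x - 5)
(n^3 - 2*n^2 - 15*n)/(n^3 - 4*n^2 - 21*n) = (n - 5)/(n - 7)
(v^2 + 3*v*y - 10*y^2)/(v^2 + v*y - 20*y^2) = (-v + 2*y)/(-v + 4*y)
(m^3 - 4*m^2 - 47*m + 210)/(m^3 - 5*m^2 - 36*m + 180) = (m + 7)/(m + 6)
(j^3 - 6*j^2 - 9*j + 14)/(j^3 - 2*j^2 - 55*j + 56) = (j^2 - 5*j - 14)/(j^2 - j - 56)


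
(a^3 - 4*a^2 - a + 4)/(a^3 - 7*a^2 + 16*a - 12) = (a^3 - 4*a^2 - a + 4)/(a^3 - 7*a^2 + 16*a - 12)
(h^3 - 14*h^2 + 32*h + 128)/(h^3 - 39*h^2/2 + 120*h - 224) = 2*(h + 2)/(2*h - 7)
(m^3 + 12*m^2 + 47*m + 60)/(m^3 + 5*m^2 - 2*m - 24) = (m + 5)/(m - 2)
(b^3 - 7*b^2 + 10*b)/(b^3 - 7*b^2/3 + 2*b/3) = 3*(b - 5)/(3*b - 1)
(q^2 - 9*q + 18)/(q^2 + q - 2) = (q^2 - 9*q + 18)/(q^2 + q - 2)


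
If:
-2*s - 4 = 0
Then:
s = -2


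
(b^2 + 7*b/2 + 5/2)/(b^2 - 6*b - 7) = (b + 5/2)/(b - 7)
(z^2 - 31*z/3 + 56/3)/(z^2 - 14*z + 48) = (z - 7/3)/(z - 6)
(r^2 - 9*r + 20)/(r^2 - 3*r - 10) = (r - 4)/(r + 2)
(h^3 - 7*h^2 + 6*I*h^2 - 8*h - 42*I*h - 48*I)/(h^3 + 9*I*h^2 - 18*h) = (h^2 - 7*h - 8)/(h*(h + 3*I))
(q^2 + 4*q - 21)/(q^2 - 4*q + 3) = (q + 7)/(q - 1)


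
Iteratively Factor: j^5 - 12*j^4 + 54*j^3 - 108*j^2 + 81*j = (j)*(j^4 - 12*j^3 + 54*j^2 - 108*j + 81) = j*(j - 3)*(j^3 - 9*j^2 + 27*j - 27) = j*(j - 3)^2*(j^2 - 6*j + 9) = j*(j - 3)^3*(j - 3)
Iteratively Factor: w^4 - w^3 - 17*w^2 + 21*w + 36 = (w + 4)*(w^3 - 5*w^2 + 3*w + 9) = (w - 3)*(w + 4)*(w^2 - 2*w - 3) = (w - 3)^2*(w + 4)*(w + 1)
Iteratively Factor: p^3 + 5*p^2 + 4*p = (p + 1)*(p^2 + 4*p) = p*(p + 1)*(p + 4)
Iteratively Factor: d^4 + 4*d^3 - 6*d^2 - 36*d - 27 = (d + 3)*(d^3 + d^2 - 9*d - 9) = (d - 3)*(d + 3)*(d^2 + 4*d + 3) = (d - 3)*(d + 3)^2*(d + 1)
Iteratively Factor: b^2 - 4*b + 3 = (b - 1)*(b - 3)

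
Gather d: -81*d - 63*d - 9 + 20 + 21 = 32 - 144*d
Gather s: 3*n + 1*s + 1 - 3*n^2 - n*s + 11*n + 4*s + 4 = -3*n^2 + 14*n + s*(5 - n) + 5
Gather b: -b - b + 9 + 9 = 18 - 2*b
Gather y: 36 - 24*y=36 - 24*y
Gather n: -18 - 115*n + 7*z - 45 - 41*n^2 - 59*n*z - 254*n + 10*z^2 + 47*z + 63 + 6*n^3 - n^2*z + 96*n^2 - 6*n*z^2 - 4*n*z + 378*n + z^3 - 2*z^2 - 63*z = 6*n^3 + n^2*(55 - z) + n*(-6*z^2 - 63*z + 9) + z^3 + 8*z^2 - 9*z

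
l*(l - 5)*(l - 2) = l^3 - 7*l^2 + 10*l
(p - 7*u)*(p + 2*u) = p^2 - 5*p*u - 14*u^2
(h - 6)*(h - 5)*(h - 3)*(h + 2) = h^4 - 12*h^3 + 35*h^2 + 36*h - 180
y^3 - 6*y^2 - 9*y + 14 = (y - 7)*(y - 1)*(y + 2)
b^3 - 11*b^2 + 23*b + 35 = (b - 7)*(b - 5)*(b + 1)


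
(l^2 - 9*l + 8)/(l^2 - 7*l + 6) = (l - 8)/(l - 6)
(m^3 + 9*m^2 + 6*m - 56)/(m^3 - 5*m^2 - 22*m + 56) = (m + 7)/(m - 7)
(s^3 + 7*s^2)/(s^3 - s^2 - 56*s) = s/(s - 8)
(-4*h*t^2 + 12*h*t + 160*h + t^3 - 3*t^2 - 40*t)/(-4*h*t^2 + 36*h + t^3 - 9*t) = (t^2 - 3*t - 40)/(t^2 - 9)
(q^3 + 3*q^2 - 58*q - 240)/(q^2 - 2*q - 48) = q + 5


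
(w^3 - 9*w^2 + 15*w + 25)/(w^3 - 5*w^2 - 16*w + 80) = (w^2 - 4*w - 5)/(w^2 - 16)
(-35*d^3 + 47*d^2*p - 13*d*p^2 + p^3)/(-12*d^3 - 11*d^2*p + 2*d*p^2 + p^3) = (35*d^3 - 47*d^2*p + 13*d*p^2 - p^3)/(12*d^3 + 11*d^2*p - 2*d*p^2 - p^3)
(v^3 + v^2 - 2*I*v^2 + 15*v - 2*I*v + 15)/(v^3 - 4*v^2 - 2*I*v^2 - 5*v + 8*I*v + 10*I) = (v^2 - 2*I*v + 15)/(v^2 - v*(5 + 2*I) + 10*I)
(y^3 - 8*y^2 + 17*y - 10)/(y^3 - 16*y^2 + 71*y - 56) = (y^2 - 7*y + 10)/(y^2 - 15*y + 56)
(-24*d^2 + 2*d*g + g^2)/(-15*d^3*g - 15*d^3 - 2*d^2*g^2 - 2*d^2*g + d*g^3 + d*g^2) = (24*d^2 - 2*d*g - g^2)/(d*(15*d^2*g + 15*d^2 + 2*d*g^2 + 2*d*g - g^3 - g^2))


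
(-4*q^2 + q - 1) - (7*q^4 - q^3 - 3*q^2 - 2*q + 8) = -7*q^4 + q^3 - q^2 + 3*q - 9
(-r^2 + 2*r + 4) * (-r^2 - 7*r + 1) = r^4 + 5*r^3 - 19*r^2 - 26*r + 4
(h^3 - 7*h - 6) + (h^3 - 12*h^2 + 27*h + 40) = 2*h^3 - 12*h^2 + 20*h + 34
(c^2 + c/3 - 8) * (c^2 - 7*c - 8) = c^4 - 20*c^3/3 - 55*c^2/3 + 160*c/3 + 64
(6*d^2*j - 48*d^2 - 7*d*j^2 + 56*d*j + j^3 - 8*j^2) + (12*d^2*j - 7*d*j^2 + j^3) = 18*d^2*j - 48*d^2 - 14*d*j^2 + 56*d*j + 2*j^3 - 8*j^2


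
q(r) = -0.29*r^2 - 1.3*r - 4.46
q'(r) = -0.58*r - 1.3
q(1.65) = -7.39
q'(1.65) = -2.26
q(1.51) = -7.08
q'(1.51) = -2.18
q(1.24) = -6.52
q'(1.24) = -2.02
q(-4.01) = -3.91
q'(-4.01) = 1.03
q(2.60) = -9.80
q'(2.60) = -2.81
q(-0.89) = -3.53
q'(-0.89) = -0.78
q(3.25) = -11.75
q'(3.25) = -3.18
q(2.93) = -10.76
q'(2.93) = -3.00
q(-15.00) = -50.21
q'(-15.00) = 7.40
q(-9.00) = -16.25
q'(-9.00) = 3.92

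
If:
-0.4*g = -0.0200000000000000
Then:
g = 0.05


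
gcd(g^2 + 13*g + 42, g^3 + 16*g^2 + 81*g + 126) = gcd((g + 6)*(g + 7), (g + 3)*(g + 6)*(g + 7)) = g^2 + 13*g + 42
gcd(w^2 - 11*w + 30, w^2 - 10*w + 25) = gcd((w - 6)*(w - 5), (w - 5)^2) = w - 5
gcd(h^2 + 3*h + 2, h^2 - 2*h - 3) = h + 1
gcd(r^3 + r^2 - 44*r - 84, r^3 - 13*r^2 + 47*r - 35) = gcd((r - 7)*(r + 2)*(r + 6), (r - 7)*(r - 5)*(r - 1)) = r - 7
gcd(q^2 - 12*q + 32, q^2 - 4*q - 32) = q - 8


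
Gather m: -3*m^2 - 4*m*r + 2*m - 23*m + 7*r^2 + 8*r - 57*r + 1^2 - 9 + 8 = -3*m^2 + m*(-4*r - 21) + 7*r^2 - 49*r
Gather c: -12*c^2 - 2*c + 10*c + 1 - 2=-12*c^2 + 8*c - 1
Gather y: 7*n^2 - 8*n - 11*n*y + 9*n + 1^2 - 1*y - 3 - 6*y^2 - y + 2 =7*n^2 + n - 6*y^2 + y*(-11*n - 2)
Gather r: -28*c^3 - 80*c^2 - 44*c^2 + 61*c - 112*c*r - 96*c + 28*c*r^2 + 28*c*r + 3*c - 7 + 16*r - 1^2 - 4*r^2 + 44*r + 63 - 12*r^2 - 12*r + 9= -28*c^3 - 124*c^2 - 32*c + r^2*(28*c - 16) + r*(48 - 84*c) + 64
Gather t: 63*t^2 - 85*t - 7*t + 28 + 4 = 63*t^2 - 92*t + 32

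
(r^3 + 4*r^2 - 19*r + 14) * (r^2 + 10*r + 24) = r^5 + 14*r^4 + 45*r^3 - 80*r^2 - 316*r + 336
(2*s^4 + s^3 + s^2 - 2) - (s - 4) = 2*s^4 + s^3 + s^2 - s + 2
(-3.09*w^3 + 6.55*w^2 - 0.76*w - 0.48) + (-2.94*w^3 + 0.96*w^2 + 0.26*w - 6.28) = -6.03*w^3 + 7.51*w^2 - 0.5*w - 6.76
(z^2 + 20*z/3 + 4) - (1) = z^2 + 20*z/3 + 3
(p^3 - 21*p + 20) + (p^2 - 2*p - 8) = p^3 + p^2 - 23*p + 12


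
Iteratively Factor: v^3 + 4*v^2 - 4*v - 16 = (v + 4)*(v^2 - 4) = (v - 2)*(v + 4)*(v + 2)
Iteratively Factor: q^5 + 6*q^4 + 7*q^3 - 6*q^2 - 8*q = (q + 1)*(q^4 + 5*q^3 + 2*q^2 - 8*q) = (q - 1)*(q + 1)*(q^3 + 6*q^2 + 8*q) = (q - 1)*(q + 1)*(q + 2)*(q^2 + 4*q) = (q - 1)*(q + 1)*(q + 2)*(q + 4)*(q)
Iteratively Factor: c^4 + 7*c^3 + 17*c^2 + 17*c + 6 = (c + 3)*(c^3 + 4*c^2 + 5*c + 2) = (c + 1)*(c + 3)*(c^2 + 3*c + 2) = (c + 1)*(c + 2)*(c + 3)*(c + 1)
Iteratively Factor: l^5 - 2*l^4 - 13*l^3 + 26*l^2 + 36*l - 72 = (l - 3)*(l^4 + l^3 - 10*l^2 - 4*l + 24) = (l - 3)*(l + 2)*(l^3 - l^2 - 8*l + 12) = (l - 3)*(l + 2)*(l + 3)*(l^2 - 4*l + 4) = (l - 3)*(l - 2)*(l + 2)*(l + 3)*(l - 2)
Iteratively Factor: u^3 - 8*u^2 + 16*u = (u - 4)*(u^2 - 4*u) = (u - 4)^2*(u)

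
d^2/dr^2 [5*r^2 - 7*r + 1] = 10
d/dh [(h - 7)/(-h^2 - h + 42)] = (-h^2 - h + (h - 7)*(2*h + 1) + 42)/(h^2 + h - 42)^2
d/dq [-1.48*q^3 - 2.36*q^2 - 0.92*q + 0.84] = -4.44*q^2 - 4.72*q - 0.92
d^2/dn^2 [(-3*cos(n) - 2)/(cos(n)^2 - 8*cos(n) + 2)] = 2*(-27*(1 - cos(2*n))^2*cos(n) - 32*(1 - cos(2*n))^2 - 428*cos(n) - 424*cos(2*n) + 66*cos(3*n) + 6*cos(5*n) + 1080)/(16*cos(n) - cos(2*n) - 5)^3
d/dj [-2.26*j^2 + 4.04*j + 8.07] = 4.04 - 4.52*j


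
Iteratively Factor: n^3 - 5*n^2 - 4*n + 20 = (n - 5)*(n^2 - 4) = (n - 5)*(n + 2)*(n - 2)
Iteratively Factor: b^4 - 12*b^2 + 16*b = (b - 2)*(b^3 + 2*b^2 - 8*b) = (b - 2)*(b + 4)*(b^2 - 2*b) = (b - 2)^2*(b + 4)*(b)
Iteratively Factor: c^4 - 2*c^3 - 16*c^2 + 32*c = (c + 4)*(c^3 - 6*c^2 + 8*c) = c*(c + 4)*(c^2 - 6*c + 8) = c*(c - 4)*(c + 4)*(c - 2)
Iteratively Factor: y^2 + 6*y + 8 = (y + 4)*(y + 2)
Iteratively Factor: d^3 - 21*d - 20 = (d + 4)*(d^2 - 4*d - 5) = (d - 5)*(d + 4)*(d + 1)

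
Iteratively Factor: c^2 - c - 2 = (c - 2)*(c + 1)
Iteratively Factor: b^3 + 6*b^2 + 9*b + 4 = (b + 4)*(b^2 + 2*b + 1) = (b + 1)*(b + 4)*(b + 1)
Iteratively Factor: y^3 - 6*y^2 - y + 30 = (y - 5)*(y^2 - y - 6) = (y - 5)*(y - 3)*(y + 2)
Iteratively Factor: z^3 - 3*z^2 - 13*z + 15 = (z - 1)*(z^2 - 2*z - 15) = (z - 5)*(z - 1)*(z + 3)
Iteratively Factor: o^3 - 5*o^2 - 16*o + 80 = (o + 4)*(o^2 - 9*o + 20) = (o - 5)*(o + 4)*(o - 4)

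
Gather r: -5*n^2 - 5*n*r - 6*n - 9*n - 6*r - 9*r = -5*n^2 - 15*n + r*(-5*n - 15)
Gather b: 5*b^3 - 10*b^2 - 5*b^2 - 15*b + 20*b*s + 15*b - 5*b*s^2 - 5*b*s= 5*b^3 - 15*b^2 + b*(-5*s^2 + 15*s)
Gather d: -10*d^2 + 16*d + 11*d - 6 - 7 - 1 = -10*d^2 + 27*d - 14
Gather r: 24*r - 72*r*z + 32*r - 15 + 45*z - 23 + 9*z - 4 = r*(56 - 72*z) + 54*z - 42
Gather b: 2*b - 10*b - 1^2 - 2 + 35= 32 - 8*b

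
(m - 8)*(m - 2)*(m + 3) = m^3 - 7*m^2 - 14*m + 48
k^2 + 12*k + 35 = (k + 5)*(k + 7)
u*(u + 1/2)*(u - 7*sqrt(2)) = u^3 - 7*sqrt(2)*u^2 + u^2/2 - 7*sqrt(2)*u/2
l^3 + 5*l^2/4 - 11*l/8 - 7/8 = (l - 1)*(l + 1/2)*(l + 7/4)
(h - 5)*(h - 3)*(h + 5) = h^3 - 3*h^2 - 25*h + 75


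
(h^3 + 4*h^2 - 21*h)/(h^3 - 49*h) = (h - 3)/(h - 7)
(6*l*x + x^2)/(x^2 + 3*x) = (6*l + x)/(x + 3)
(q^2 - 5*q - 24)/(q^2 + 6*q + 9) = (q - 8)/(q + 3)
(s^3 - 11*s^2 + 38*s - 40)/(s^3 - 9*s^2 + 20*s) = (s - 2)/s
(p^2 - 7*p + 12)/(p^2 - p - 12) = (p - 3)/(p + 3)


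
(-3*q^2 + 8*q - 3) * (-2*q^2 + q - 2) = 6*q^4 - 19*q^3 + 20*q^2 - 19*q + 6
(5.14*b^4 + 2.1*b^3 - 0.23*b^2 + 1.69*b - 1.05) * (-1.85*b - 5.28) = -9.509*b^5 - 31.0242*b^4 - 10.6625*b^3 - 1.9121*b^2 - 6.9807*b + 5.544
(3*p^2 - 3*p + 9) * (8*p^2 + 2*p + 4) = 24*p^4 - 18*p^3 + 78*p^2 + 6*p + 36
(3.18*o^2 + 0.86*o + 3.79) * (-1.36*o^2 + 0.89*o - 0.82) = -4.3248*o^4 + 1.6606*o^3 - 6.9966*o^2 + 2.6679*o - 3.1078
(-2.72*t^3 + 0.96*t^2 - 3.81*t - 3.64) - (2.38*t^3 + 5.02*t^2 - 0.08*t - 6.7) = -5.1*t^3 - 4.06*t^2 - 3.73*t + 3.06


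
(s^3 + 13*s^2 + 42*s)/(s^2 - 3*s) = (s^2 + 13*s + 42)/(s - 3)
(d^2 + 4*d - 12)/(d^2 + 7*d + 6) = (d - 2)/(d + 1)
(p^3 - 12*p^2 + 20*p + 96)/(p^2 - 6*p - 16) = p - 6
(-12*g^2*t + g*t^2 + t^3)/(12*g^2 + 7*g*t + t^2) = t*(-3*g + t)/(3*g + t)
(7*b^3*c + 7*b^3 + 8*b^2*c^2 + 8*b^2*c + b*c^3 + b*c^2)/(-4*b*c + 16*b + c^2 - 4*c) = b*(-7*b^2*c - 7*b^2 - 8*b*c^2 - 8*b*c - c^3 - c^2)/(4*b*c - 16*b - c^2 + 4*c)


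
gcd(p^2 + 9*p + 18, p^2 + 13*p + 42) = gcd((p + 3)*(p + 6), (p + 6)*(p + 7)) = p + 6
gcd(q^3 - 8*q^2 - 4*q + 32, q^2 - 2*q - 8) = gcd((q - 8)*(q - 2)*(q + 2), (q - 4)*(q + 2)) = q + 2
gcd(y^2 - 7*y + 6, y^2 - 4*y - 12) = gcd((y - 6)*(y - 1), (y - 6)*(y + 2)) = y - 6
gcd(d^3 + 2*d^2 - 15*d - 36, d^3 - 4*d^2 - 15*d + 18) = d + 3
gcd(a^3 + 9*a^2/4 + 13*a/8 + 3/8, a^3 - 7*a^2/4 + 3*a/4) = 1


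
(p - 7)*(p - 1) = p^2 - 8*p + 7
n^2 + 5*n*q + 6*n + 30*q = (n + 6)*(n + 5*q)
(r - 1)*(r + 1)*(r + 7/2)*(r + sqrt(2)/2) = r^4 + sqrt(2)*r^3/2 + 7*r^3/2 - r^2 + 7*sqrt(2)*r^2/4 - 7*r/2 - sqrt(2)*r/2 - 7*sqrt(2)/4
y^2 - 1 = (y - 1)*(y + 1)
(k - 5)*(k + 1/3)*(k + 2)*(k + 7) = k^4 + 13*k^3/3 - 89*k^2/3 - 241*k/3 - 70/3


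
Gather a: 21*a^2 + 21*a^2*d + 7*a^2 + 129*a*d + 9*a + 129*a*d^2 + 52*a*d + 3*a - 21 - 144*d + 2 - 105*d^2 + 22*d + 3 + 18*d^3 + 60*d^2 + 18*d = a^2*(21*d + 28) + a*(129*d^2 + 181*d + 12) + 18*d^3 - 45*d^2 - 104*d - 16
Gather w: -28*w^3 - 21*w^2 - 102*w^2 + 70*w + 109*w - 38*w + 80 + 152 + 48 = -28*w^3 - 123*w^2 + 141*w + 280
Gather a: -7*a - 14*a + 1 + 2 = 3 - 21*a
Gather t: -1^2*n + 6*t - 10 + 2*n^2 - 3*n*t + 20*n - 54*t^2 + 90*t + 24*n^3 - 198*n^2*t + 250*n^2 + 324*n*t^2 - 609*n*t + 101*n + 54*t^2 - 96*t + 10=24*n^3 + 252*n^2 + 324*n*t^2 + 120*n + t*(-198*n^2 - 612*n)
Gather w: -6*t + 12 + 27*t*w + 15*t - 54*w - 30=9*t + w*(27*t - 54) - 18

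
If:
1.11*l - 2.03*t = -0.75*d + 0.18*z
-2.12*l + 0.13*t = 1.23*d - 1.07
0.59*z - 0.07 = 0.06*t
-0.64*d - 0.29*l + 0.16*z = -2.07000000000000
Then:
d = 4.12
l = -1.85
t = 0.49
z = 0.17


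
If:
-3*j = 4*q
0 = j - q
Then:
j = 0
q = 0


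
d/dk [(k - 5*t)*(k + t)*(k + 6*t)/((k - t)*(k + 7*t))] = (k^4 + 12*k^3*t + 20*k^2*t^2 + 32*k*t^3 + 383*t^4)/(k^4 + 12*k^3*t + 22*k^2*t^2 - 84*k*t^3 + 49*t^4)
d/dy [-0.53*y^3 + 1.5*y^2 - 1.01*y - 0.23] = -1.59*y^2 + 3.0*y - 1.01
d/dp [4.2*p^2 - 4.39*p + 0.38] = 8.4*p - 4.39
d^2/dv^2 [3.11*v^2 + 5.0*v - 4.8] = 6.22000000000000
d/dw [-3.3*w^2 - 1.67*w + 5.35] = -6.6*w - 1.67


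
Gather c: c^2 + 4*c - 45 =c^2 + 4*c - 45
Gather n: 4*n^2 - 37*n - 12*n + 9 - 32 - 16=4*n^2 - 49*n - 39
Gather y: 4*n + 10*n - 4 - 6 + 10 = 14*n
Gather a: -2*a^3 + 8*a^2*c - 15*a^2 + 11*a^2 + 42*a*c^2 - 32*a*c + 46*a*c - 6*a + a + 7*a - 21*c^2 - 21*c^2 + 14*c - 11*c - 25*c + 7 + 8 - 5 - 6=-2*a^3 + a^2*(8*c - 4) + a*(42*c^2 + 14*c + 2) - 42*c^2 - 22*c + 4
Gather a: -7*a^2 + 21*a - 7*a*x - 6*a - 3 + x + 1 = -7*a^2 + a*(15 - 7*x) + x - 2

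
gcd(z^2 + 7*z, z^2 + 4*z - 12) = 1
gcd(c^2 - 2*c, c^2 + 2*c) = c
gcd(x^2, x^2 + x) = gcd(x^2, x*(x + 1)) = x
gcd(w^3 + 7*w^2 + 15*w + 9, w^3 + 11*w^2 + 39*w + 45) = w^2 + 6*w + 9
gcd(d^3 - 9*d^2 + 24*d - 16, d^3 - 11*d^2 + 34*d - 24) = d^2 - 5*d + 4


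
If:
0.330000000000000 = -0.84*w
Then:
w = -0.39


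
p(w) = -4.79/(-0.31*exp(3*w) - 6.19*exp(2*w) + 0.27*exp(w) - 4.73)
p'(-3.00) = 0.00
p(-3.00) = 1.01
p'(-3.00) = 0.00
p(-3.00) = 1.01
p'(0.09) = -0.50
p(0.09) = 0.39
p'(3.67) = -0.00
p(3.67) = 0.00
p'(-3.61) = -0.00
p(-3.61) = 1.01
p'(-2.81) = -0.01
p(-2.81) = 1.01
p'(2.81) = -0.00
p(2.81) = 0.00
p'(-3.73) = -0.00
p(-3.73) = 1.01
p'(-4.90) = 0.00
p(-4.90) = 1.01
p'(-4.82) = 0.00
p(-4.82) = 1.01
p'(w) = -4.79*(0.93*exp(3*w) + 12.38*exp(2*w) - 0.27*exp(w))/(-0.31*exp(3*w) - 6.19*exp(2*w) + 0.27*exp(w) - 4.73)^2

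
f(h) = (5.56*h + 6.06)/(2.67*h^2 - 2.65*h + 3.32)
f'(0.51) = 2.00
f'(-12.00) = -0.01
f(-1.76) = -0.23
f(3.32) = 1.02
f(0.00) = 1.83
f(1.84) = 2.18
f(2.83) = 1.27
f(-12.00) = -0.14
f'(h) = (2.65 - 5.34*h)*(5.56*h + 6.06)/(2.67*h^2 - 2.65*h + 3.32)^2 + 5.56/(2.67*h^2 - 2.65*h + 3.32) = (-14.8452*h^2 - 32.3604*h + 34.5182)/(7.1289*h^4 - 14.151*h^3 + 24.7513*h^2 - 17.596*h + 11.0224)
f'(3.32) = -0.41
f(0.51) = 3.34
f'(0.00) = 3.13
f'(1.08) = -1.39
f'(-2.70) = 0.02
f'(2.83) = -0.59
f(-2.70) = -0.30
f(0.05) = 1.98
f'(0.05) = 3.22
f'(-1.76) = 0.17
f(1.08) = 3.38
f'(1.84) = -1.34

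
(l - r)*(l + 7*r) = l^2 + 6*l*r - 7*r^2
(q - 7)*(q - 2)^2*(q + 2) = q^4 - 9*q^3 + 10*q^2 + 36*q - 56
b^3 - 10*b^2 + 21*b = b*(b - 7)*(b - 3)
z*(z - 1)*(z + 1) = z^3 - z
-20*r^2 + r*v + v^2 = (-4*r + v)*(5*r + v)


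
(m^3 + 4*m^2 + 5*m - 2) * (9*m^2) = 9*m^5 + 36*m^4 + 45*m^3 - 18*m^2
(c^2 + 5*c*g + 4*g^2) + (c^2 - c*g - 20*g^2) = 2*c^2 + 4*c*g - 16*g^2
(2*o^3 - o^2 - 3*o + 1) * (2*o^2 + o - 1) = 4*o^5 - 9*o^3 + 4*o - 1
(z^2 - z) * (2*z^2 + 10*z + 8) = 2*z^4 + 8*z^3 - 2*z^2 - 8*z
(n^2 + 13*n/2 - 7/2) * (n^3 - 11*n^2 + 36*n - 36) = n^5 - 9*n^4/2 - 39*n^3 + 473*n^2/2 - 360*n + 126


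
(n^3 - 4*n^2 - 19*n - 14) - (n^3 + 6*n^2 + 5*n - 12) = -10*n^2 - 24*n - 2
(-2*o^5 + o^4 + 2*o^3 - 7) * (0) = 0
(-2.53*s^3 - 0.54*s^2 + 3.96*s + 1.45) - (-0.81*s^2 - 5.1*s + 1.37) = -2.53*s^3 + 0.27*s^2 + 9.06*s + 0.0799999999999998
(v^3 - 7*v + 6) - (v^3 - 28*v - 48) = 21*v + 54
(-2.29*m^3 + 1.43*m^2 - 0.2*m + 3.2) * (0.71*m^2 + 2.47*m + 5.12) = -1.6259*m^5 - 4.641*m^4 - 8.3347*m^3 + 9.0996*m^2 + 6.88*m + 16.384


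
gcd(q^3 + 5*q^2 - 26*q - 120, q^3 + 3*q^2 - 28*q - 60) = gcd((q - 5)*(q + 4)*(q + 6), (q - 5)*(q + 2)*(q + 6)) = q^2 + q - 30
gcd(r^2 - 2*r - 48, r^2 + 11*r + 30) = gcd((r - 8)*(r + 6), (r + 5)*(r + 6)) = r + 6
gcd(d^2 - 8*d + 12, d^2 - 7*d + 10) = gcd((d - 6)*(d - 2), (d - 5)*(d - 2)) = d - 2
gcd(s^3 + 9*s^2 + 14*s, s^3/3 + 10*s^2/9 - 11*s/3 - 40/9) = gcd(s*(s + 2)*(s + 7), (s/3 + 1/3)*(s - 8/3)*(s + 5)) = 1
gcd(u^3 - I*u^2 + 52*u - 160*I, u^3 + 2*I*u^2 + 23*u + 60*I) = u - 5*I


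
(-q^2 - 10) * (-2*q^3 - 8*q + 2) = 2*q^5 + 28*q^3 - 2*q^2 + 80*q - 20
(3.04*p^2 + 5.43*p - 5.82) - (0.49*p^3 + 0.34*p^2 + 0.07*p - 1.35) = -0.49*p^3 + 2.7*p^2 + 5.36*p - 4.47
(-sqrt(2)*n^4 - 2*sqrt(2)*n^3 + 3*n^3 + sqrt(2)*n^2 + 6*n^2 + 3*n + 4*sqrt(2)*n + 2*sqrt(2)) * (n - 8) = -sqrt(2)*n^5 + 3*n^4 + 6*sqrt(2)*n^4 - 18*n^3 + 17*sqrt(2)*n^3 - 45*n^2 - 4*sqrt(2)*n^2 - 30*sqrt(2)*n - 24*n - 16*sqrt(2)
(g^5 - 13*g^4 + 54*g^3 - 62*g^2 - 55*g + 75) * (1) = g^5 - 13*g^4 + 54*g^3 - 62*g^2 - 55*g + 75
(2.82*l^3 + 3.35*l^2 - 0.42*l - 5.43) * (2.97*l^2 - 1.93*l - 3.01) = 8.3754*l^5 + 4.5069*l^4 - 16.2011*l^3 - 25.4*l^2 + 11.7441*l + 16.3443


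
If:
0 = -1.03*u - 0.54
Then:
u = -0.52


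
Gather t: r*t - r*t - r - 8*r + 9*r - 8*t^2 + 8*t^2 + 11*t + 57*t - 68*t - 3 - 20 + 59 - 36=0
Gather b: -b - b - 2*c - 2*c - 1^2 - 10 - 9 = -2*b - 4*c - 20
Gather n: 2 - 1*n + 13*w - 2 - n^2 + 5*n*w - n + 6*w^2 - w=-n^2 + n*(5*w - 2) + 6*w^2 + 12*w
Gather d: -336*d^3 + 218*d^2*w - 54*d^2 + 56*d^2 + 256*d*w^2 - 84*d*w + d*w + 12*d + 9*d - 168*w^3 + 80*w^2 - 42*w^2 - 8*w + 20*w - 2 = -336*d^3 + d^2*(218*w + 2) + d*(256*w^2 - 83*w + 21) - 168*w^3 + 38*w^2 + 12*w - 2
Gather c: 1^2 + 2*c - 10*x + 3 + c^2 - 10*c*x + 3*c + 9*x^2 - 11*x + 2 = c^2 + c*(5 - 10*x) + 9*x^2 - 21*x + 6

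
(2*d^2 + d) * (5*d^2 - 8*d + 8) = 10*d^4 - 11*d^3 + 8*d^2 + 8*d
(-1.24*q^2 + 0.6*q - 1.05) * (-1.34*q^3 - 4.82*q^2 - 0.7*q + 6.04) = 1.6616*q^5 + 5.1728*q^4 - 0.617*q^3 - 2.8486*q^2 + 4.359*q - 6.342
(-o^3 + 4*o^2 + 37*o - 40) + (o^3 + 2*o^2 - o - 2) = 6*o^2 + 36*o - 42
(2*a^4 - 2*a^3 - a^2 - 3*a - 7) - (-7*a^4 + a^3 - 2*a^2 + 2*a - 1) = 9*a^4 - 3*a^3 + a^2 - 5*a - 6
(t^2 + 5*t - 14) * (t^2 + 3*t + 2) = t^4 + 8*t^3 + 3*t^2 - 32*t - 28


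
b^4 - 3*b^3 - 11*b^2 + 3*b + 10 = (b - 5)*(b - 1)*(b + 1)*(b + 2)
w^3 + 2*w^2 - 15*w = w*(w - 3)*(w + 5)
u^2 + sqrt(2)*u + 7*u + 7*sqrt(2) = (u + 7)*(u + sqrt(2))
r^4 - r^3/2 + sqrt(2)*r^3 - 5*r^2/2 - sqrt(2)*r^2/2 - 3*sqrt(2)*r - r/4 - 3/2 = (r - 2)*(r + 3/2)*(r + sqrt(2)/2)^2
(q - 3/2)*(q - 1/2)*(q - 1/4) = q^3 - 9*q^2/4 + 5*q/4 - 3/16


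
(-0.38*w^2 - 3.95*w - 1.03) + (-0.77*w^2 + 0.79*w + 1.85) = -1.15*w^2 - 3.16*w + 0.82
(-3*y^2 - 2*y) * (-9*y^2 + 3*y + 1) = 27*y^4 + 9*y^3 - 9*y^2 - 2*y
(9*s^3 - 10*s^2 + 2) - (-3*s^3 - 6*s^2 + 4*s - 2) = 12*s^3 - 4*s^2 - 4*s + 4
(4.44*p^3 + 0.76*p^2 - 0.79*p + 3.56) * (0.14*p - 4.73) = 0.6216*p^4 - 20.8948*p^3 - 3.7054*p^2 + 4.2351*p - 16.8388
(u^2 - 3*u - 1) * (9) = 9*u^2 - 27*u - 9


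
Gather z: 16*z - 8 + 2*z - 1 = 18*z - 9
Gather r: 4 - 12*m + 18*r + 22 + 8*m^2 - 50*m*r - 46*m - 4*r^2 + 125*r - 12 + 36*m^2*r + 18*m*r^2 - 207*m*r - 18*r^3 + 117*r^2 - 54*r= 8*m^2 - 58*m - 18*r^3 + r^2*(18*m + 113) + r*(36*m^2 - 257*m + 89) + 14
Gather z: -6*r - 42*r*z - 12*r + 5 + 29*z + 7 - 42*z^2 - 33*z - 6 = -18*r - 42*z^2 + z*(-42*r - 4) + 6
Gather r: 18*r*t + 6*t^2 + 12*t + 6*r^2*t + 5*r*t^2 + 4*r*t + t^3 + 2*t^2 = 6*r^2*t + r*(5*t^2 + 22*t) + t^3 + 8*t^2 + 12*t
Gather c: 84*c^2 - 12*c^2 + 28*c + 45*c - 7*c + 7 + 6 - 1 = 72*c^2 + 66*c + 12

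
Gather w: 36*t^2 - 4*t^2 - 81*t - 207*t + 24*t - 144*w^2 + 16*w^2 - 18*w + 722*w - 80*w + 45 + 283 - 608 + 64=32*t^2 - 264*t - 128*w^2 + 624*w - 216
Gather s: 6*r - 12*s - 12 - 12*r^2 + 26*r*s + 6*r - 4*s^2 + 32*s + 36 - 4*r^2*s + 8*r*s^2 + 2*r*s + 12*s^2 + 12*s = -12*r^2 + 12*r + s^2*(8*r + 8) + s*(-4*r^2 + 28*r + 32) + 24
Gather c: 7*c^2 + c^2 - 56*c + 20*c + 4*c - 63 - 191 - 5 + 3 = 8*c^2 - 32*c - 256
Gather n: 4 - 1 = 3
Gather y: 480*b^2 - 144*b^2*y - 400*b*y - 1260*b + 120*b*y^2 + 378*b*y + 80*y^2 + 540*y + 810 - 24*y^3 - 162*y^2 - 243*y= 480*b^2 - 1260*b - 24*y^3 + y^2*(120*b - 82) + y*(-144*b^2 - 22*b + 297) + 810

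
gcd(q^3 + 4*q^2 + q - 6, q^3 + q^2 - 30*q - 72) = q + 3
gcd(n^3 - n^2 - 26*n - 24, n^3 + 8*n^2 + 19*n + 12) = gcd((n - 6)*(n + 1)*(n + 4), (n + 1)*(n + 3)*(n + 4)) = n^2 + 5*n + 4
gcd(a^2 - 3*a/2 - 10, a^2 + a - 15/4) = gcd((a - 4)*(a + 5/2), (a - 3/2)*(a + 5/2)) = a + 5/2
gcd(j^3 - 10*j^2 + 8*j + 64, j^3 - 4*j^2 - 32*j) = j - 8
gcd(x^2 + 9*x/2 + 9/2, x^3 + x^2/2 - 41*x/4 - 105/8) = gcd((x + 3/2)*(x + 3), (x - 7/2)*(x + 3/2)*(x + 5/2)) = x + 3/2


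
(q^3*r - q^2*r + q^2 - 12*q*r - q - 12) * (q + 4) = q^4*r + 3*q^3*r + q^3 - 16*q^2*r + 3*q^2 - 48*q*r - 16*q - 48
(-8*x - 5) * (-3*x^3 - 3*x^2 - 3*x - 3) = 24*x^4 + 39*x^3 + 39*x^2 + 39*x + 15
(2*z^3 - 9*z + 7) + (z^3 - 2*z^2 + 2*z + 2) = 3*z^3 - 2*z^2 - 7*z + 9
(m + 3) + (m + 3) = 2*m + 6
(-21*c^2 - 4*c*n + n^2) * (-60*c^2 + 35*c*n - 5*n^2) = 1260*c^4 - 495*c^3*n - 95*c^2*n^2 + 55*c*n^3 - 5*n^4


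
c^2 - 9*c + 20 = (c - 5)*(c - 4)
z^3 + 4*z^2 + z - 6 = (z - 1)*(z + 2)*(z + 3)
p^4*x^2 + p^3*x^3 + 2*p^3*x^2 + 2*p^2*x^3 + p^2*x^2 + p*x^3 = p*(p + x)*(p*x + x)^2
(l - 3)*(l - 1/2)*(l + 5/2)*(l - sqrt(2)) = l^4 - sqrt(2)*l^3 - l^3 - 29*l^2/4 + sqrt(2)*l^2 + 15*l/4 + 29*sqrt(2)*l/4 - 15*sqrt(2)/4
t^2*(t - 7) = t^3 - 7*t^2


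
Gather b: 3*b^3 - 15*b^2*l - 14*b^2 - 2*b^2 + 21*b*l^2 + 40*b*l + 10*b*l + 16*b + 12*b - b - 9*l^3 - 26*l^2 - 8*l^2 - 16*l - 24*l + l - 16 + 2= 3*b^3 + b^2*(-15*l - 16) + b*(21*l^2 + 50*l + 27) - 9*l^3 - 34*l^2 - 39*l - 14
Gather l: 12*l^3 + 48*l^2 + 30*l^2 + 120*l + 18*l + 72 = 12*l^3 + 78*l^2 + 138*l + 72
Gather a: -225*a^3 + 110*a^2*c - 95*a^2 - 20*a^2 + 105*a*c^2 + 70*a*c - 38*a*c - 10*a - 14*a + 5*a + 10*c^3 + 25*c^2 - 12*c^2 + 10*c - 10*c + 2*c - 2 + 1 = -225*a^3 + a^2*(110*c - 115) + a*(105*c^2 + 32*c - 19) + 10*c^3 + 13*c^2 + 2*c - 1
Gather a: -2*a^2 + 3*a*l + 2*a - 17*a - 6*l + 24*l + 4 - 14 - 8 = -2*a^2 + a*(3*l - 15) + 18*l - 18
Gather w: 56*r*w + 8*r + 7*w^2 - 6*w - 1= 8*r + 7*w^2 + w*(56*r - 6) - 1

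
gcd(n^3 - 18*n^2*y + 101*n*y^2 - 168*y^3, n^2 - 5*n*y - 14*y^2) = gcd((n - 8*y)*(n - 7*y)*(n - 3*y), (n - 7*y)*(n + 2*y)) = -n + 7*y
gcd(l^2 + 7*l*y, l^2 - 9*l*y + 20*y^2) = 1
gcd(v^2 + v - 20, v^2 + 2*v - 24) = v - 4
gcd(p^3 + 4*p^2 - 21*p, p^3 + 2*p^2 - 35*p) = p^2 + 7*p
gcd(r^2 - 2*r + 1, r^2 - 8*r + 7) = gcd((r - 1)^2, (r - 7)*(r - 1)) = r - 1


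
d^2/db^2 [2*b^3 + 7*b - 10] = 12*b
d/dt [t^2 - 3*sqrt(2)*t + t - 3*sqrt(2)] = 2*t - 3*sqrt(2) + 1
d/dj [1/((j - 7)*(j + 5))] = 2*(1 - j)/(j^4 - 4*j^3 - 66*j^2 + 140*j + 1225)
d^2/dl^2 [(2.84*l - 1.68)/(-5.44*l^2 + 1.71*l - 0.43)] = (-(2.84*l - 1.68)*(10.88*l - 1.71)*(21.76*l - 3.42) + (92.6976*l - 27.9912)*(5.44*l^2 - 1.71*l + 0.43))/(5.44*l^2 - 1.71*l + 0.43)^3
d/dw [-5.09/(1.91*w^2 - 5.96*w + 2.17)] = (19.4438*w - 30.3364)/(1.91*w^2 - 5.96*w + 2.17)^2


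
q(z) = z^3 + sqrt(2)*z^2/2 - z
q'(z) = 3*z^2 + sqrt(2)*z - 1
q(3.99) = 70.79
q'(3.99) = 52.40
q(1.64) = 4.67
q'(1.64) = 9.39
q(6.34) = 276.92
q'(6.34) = 128.55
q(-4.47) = -70.72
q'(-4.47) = 52.62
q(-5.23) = -118.48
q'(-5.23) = 73.66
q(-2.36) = -6.85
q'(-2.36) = 12.37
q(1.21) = 1.60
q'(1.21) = 5.10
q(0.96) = 0.58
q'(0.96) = 3.12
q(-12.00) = -1614.18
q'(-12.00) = 414.03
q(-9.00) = -662.72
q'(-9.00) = 229.27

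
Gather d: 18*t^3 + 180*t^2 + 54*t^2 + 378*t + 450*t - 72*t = 18*t^3 + 234*t^2 + 756*t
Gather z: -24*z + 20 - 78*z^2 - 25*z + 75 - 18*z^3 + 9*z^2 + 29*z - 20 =-18*z^3 - 69*z^2 - 20*z + 75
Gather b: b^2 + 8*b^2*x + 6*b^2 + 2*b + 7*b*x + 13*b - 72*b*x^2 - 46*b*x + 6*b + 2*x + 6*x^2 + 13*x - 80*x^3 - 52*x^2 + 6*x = b^2*(8*x + 7) + b*(-72*x^2 - 39*x + 21) - 80*x^3 - 46*x^2 + 21*x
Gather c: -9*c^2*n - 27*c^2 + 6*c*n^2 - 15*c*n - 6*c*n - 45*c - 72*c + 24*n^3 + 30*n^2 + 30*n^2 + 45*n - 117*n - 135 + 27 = c^2*(-9*n - 27) + c*(6*n^2 - 21*n - 117) + 24*n^3 + 60*n^2 - 72*n - 108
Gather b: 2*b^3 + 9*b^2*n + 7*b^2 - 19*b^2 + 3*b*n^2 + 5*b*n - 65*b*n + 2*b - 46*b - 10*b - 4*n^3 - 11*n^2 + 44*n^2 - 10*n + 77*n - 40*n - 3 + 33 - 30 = 2*b^3 + b^2*(9*n - 12) + b*(3*n^2 - 60*n - 54) - 4*n^3 + 33*n^2 + 27*n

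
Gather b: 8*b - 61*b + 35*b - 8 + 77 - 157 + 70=-18*b - 18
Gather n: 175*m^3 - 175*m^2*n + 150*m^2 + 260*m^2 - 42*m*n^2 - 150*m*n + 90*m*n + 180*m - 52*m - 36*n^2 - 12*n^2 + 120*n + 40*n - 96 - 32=175*m^3 + 410*m^2 + 128*m + n^2*(-42*m - 48) + n*(-175*m^2 - 60*m + 160) - 128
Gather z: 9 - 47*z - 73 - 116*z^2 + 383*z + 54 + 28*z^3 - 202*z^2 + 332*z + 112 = 28*z^3 - 318*z^2 + 668*z + 102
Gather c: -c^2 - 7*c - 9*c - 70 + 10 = -c^2 - 16*c - 60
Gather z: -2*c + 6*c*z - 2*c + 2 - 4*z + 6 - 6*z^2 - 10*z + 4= -4*c - 6*z^2 + z*(6*c - 14) + 12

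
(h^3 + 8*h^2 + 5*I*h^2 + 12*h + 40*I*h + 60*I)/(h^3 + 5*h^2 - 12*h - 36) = (h + 5*I)/(h - 3)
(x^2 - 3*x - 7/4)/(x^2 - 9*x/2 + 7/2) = (x + 1/2)/(x - 1)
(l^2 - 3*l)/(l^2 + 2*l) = (l - 3)/(l + 2)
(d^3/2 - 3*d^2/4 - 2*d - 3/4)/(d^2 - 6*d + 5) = (2*d^3 - 3*d^2 - 8*d - 3)/(4*(d^2 - 6*d + 5))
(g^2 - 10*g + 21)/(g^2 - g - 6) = (g - 7)/(g + 2)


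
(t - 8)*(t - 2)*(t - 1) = t^3 - 11*t^2 + 26*t - 16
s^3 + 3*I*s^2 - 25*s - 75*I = (s - 5)*(s + 5)*(s + 3*I)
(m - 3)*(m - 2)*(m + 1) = m^3 - 4*m^2 + m + 6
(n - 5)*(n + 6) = n^2 + n - 30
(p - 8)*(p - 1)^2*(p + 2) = p^4 - 8*p^3 - 3*p^2 + 26*p - 16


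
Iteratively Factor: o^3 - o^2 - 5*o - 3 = (o - 3)*(o^2 + 2*o + 1) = (o - 3)*(o + 1)*(o + 1)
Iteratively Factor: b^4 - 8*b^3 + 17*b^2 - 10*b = (b - 5)*(b^3 - 3*b^2 + 2*b) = b*(b - 5)*(b^2 - 3*b + 2) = b*(b - 5)*(b - 2)*(b - 1)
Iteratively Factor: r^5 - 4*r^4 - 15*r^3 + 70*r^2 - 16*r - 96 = (r + 4)*(r^4 - 8*r^3 + 17*r^2 + 2*r - 24) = (r - 3)*(r + 4)*(r^3 - 5*r^2 + 2*r + 8) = (r - 3)*(r + 1)*(r + 4)*(r^2 - 6*r + 8) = (r - 3)*(r - 2)*(r + 1)*(r + 4)*(r - 4)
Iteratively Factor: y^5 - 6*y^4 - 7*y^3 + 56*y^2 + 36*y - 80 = (y + 2)*(y^4 - 8*y^3 + 9*y^2 + 38*y - 40) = (y + 2)^2*(y^3 - 10*y^2 + 29*y - 20) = (y - 5)*(y + 2)^2*(y^2 - 5*y + 4) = (y - 5)*(y - 4)*(y + 2)^2*(y - 1)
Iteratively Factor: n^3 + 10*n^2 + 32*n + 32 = (n + 4)*(n^2 + 6*n + 8) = (n + 4)^2*(n + 2)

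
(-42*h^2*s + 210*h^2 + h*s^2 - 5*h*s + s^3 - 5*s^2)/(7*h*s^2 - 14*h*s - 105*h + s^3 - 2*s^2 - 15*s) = (-6*h + s)/(s + 3)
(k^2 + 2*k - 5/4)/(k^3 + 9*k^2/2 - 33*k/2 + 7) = (k + 5/2)/(k^2 + 5*k - 14)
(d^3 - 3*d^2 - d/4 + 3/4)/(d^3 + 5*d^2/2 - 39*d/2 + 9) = (d + 1/2)/(d + 6)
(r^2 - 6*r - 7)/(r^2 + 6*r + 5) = (r - 7)/(r + 5)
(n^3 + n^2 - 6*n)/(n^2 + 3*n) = n - 2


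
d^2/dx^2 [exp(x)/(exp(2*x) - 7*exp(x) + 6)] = ((21 - 8*exp(x))*(exp(2*x) - 7*exp(x) + 6)*exp(x) + 2*(2*exp(x) - 7)^2*exp(2*x) + (exp(2*x) - 7*exp(x) + 6)^2)*exp(x)/(exp(2*x) - 7*exp(x) + 6)^3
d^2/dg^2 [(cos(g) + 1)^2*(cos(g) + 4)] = -39*cos(g)/4 - 12*cos(2*g) - 9*cos(3*g)/4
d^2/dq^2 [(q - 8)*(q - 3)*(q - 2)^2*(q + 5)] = 20*q^3 - 120*q^2 - 18*q + 440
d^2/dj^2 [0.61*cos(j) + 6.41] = -0.61*cos(j)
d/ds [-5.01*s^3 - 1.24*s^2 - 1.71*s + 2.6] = -15.03*s^2 - 2.48*s - 1.71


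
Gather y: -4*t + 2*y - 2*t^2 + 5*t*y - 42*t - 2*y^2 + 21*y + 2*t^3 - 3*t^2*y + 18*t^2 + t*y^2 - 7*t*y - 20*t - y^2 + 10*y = 2*t^3 + 16*t^2 - 66*t + y^2*(t - 3) + y*(-3*t^2 - 2*t + 33)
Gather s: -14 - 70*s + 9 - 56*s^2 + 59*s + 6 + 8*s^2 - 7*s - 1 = -48*s^2 - 18*s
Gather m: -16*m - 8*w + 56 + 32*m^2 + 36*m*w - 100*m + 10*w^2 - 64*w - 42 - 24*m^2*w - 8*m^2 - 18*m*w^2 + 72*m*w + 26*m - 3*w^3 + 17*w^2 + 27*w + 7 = m^2*(24 - 24*w) + m*(-18*w^2 + 108*w - 90) - 3*w^3 + 27*w^2 - 45*w + 21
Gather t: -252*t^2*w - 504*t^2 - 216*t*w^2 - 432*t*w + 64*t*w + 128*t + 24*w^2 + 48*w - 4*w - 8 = t^2*(-252*w - 504) + t*(-216*w^2 - 368*w + 128) + 24*w^2 + 44*w - 8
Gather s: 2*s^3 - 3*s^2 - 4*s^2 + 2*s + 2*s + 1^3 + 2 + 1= 2*s^3 - 7*s^2 + 4*s + 4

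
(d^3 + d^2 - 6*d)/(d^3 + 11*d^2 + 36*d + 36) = d*(d - 2)/(d^2 + 8*d + 12)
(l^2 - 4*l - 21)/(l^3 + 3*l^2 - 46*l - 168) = (l + 3)/(l^2 + 10*l + 24)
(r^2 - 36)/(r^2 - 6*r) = (r + 6)/r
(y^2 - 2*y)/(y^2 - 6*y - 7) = y*(2 - y)/(-y^2 + 6*y + 7)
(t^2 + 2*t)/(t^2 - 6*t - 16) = t/(t - 8)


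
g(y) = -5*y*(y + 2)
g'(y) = -10*y - 10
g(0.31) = -3.58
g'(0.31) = -13.10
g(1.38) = -23.32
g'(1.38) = -23.80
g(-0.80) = 4.80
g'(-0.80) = -2.00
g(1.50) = -26.25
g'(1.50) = -25.00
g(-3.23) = -19.86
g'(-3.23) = 22.30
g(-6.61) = -152.36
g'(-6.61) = 56.10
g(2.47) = -55.20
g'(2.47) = -34.70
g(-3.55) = -27.51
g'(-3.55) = 25.50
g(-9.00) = -315.00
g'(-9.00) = 80.00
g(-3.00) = -15.00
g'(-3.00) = 20.00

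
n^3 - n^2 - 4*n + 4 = (n - 2)*(n - 1)*(n + 2)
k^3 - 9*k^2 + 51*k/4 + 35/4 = (k - 7)*(k - 5/2)*(k + 1/2)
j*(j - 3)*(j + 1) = j^3 - 2*j^2 - 3*j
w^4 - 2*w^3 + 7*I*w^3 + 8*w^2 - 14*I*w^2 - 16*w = w*(w - 2)*(w - I)*(w + 8*I)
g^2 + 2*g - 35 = (g - 5)*(g + 7)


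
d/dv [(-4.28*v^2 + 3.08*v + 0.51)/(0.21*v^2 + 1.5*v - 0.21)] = (-7.0668*v^2 + 1.5834*v - 1.4118)/(0.0441*v^4 + 0.63*v^3 + 2.1618*v^2 - 0.63*v + 0.0441)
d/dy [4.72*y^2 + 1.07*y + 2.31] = 9.44*y + 1.07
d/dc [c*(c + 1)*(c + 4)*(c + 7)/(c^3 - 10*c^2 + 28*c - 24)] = (c^5 - 18*c^4 - 111*c^3 + 298*c^2 + 1104*c + 336)/(c^5 - 18*c^4 + 120*c^3 - 368*c^2 + 528*c - 288)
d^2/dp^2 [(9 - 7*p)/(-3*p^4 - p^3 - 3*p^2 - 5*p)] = 2*(378*p^7 - 642*p^6 - 195*p^5 - 1035*p^4 - 458*p^3 - 378*p^2 - 405*p - 225)/(p^3*(27*p^9 + 27*p^8 + 90*p^7 + 190*p^6 + 180*p^5 + 312*p^4 + 342*p^3 + 210*p^2 + 225*p + 125))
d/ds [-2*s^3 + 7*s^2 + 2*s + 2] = -6*s^2 + 14*s + 2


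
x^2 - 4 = (x - 2)*(x + 2)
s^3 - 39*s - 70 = (s - 7)*(s + 2)*(s + 5)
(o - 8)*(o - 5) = o^2 - 13*o + 40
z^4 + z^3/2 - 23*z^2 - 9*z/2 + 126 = (z - 7/2)*(z - 3)*(z + 3)*(z + 4)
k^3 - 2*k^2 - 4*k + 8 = (k - 2)^2*(k + 2)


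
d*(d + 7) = d^2 + 7*d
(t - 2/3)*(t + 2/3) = t^2 - 4/9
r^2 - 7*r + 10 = (r - 5)*(r - 2)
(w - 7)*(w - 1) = w^2 - 8*w + 7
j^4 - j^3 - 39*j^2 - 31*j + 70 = (j - 7)*(j - 1)*(j + 2)*(j + 5)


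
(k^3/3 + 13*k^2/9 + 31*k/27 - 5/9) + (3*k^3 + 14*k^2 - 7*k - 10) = 10*k^3/3 + 139*k^2/9 - 158*k/27 - 95/9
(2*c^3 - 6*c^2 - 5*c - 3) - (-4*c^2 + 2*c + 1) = 2*c^3 - 2*c^2 - 7*c - 4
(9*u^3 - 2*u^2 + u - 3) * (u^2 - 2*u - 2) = 9*u^5 - 20*u^4 - 13*u^3 - u^2 + 4*u + 6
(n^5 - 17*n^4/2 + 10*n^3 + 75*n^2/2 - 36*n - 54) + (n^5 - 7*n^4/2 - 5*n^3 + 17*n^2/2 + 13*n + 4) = 2*n^5 - 12*n^4 + 5*n^3 + 46*n^2 - 23*n - 50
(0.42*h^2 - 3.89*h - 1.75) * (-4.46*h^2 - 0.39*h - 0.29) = -1.8732*h^4 + 17.1856*h^3 + 9.2003*h^2 + 1.8106*h + 0.5075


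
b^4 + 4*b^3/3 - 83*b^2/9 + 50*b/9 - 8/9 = (b - 2)*(b - 1/3)^2*(b + 4)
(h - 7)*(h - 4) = h^2 - 11*h + 28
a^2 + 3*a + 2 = (a + 1)*(a + 2)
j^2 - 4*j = j*(j - 4)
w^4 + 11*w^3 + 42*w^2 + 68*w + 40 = (w + 2)^3*(w + 5)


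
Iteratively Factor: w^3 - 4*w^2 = (w - 4)*(w^2) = w*(w - 4)*(w)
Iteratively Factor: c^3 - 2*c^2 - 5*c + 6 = (c - 1)*(c^2 - c - 6) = (c - 3)*(c - 1)*(c + 2)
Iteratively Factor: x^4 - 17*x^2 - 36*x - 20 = (x - 5)*(x^3 + 5*x^2 + 8*x + 4) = (x - 5)*(x + 1)*(x^2 + 4*x + 4) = (x - 5)*(x + 1)*(x + 2)*(x + 2)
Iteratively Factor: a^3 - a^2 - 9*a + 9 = (a + 3)*(a^2 - 4*a + 3) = (a - 1)*(a + 3)*(a - 3)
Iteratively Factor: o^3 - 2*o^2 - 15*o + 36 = (o - 3)*(o^2 + o - 12) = (o - 3)*(o + 4)*(o - 3)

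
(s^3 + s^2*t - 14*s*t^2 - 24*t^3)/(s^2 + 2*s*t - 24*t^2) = (s^2 + 5*s*t + 6*t^2)/(s + 6*t)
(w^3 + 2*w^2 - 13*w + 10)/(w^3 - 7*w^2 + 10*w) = (w^2 + 4*w - 5)/(w*(w - 5))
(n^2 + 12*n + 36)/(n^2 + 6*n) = (n + 6)/n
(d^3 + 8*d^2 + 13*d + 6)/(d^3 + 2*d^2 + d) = (d + 6)/d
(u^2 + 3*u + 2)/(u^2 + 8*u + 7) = (u + 2)/(u + 7)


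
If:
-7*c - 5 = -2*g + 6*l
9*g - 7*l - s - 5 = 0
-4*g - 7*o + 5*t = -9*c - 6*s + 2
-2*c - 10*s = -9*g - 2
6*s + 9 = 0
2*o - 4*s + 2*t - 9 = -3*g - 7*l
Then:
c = 554/521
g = -861/521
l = -2735/1042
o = 49327/8336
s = -3/2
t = 60421/8336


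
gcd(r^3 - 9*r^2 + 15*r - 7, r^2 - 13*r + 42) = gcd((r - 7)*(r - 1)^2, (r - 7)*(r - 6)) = r - 7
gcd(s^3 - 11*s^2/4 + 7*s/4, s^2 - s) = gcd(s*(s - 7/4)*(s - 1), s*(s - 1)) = s^2 - s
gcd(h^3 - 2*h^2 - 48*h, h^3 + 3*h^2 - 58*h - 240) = h^2 - 2*h - 48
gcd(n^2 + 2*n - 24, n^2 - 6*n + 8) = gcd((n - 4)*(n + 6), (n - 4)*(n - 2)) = n - 4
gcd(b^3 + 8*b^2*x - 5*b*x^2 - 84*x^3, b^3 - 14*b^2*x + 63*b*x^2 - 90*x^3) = -b + 3*x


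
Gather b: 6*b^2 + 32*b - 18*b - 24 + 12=6*b^2 + 14*b - 12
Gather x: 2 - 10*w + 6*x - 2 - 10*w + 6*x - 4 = -20*w + 12*x - 4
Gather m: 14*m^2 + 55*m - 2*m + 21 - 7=14*m^2 + 53*m + 14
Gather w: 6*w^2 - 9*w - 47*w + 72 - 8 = 6*w^2 - 56*w + 64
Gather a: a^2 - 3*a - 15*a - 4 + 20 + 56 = a^2 - 18*a + 72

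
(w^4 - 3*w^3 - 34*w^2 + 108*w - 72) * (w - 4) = w^5 - 7*w^4 - 22*w^3 + 244*w^2 - 504*w + 288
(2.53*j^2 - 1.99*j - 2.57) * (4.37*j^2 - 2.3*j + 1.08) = 11.0561*j^4 - 14.5153*j^3 - 3.9215*j^2 + 3.7618*j - 2.7756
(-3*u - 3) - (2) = -3*u - 5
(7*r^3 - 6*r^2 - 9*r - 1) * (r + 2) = 7*r^4 + 8*r^3 - 21*r^2 - 19*r - 2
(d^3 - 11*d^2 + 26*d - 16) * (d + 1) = d^4 - 10*d^3 + 15*d^2 + 10*d - 16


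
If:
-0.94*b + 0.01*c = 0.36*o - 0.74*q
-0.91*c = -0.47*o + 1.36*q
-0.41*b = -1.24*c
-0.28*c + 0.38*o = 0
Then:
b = 0.00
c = 0.00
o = 0.00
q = 0.00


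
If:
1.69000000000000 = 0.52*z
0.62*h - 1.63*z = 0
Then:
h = 8.54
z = 3.25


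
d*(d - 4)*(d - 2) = d^3 - 6*d^2 + 8*d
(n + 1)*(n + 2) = n^2 + 3*n + 2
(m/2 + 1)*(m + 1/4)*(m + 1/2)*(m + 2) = m^4/2 + 19*m^3/8 + 57*m^2/16 + 7*m/4 + 1/4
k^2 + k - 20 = (k - 4)*(k + 5)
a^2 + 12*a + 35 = (a + 5)*(a + 7)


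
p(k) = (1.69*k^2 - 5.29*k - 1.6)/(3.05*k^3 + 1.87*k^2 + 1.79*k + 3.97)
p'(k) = (3.38*k - 5.29)/(3.05*k^3 + 1.87*k^2 + 1.79*k + 3.97) + (-9.15*k^2 - 3.74*k - 1.79)*(1.69*k^2 - 5.29*k - 1.6)/(3.05*k^3 + 1.87*k^2 + 1.79*k + 3.97)^2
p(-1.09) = 21.23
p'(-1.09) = -657.57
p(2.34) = -0.08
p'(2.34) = 0.13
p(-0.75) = 1.39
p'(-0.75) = -5.67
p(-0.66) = 0.96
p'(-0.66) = -3.93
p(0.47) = -0.67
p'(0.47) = 0.01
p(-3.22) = -0.39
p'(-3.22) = -0.20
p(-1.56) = -1.84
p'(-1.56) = -3.93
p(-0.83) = 1.95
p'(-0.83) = -8.79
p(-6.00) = -0.15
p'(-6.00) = -0.04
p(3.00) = -0.02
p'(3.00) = 0.06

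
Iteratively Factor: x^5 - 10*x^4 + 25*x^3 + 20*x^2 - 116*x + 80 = (x - 4)*(x^4 - 6*x^3 + x^2 + 24*x - 20) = (x - 4)*(x + 2)*(x^3 - 8*x^2 + 17*x - 10) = (x - 5)*(x - 4)*(x + 2)*(x^2 - 3*x + 2) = (x - 5)*(x - 4)*(x - 1)*(x + 2)*(x - 2)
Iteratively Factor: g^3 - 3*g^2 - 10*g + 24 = (g - 4)*(g^2 + g - 6) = (g - 4)*(g - 2)*(g + 3)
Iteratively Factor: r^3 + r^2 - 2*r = (r - 1)*(r^2 + 2*r) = r*(r - 1)*(r + 2)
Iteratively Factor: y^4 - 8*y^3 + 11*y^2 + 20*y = (y - 4)*(y^3 - 4*y^2 - 5*y) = y*(y - 4)*(y^2 - 4*y - 5) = y*(y - 4)*(y + 1)*(y - 5)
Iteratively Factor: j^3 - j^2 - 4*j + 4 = (j - 2)*(j^2 + j - 2) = (j - 2)*(j - 1)*(j + 2)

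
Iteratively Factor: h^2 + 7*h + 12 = (h + 4)*(h + 3)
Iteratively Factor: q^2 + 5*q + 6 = (q + 2)*(q + 3)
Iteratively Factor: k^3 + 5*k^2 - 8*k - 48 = (k + 4)*(k^2 + k - 12) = (k - 3)*(k + 4)*(k + 4)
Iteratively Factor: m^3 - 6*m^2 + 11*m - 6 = (m - 3)*(m^2 - 3*m + 2) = (m - 3)*(m - 2)*(m - 1)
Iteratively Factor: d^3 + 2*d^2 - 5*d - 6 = (d + 1)*(d^2 + d - 6) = (d + 1)*(d + 3)*(d - 2)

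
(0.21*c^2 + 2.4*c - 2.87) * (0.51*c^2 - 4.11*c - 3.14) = 0.1071*c^4 + 0.3609*c^3 - 11.9871*c^2 + 4.2597*c + 9.0118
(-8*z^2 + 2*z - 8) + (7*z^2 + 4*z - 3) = -z^2 + 6*z - 11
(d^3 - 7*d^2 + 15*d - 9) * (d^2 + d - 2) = d^5 - 6*d^4 + 6*d^3 + 20*d^2 - 39*d + 18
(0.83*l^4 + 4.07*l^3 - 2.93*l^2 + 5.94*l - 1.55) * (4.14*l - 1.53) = 3.4362*l^5 + 15.5799*l^4 - 18.3573*l^3 + 29.0745*l^2 - 15.5052*l + 2.3715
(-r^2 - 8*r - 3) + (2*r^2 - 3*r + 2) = r^2 - 11*r - 1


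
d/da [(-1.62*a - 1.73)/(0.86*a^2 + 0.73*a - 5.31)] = (1.3932*a^2 + 2.9756*a + 9.8651)/(0.7396*a^4 + 1.2556*a^3 - 8.6003*a^2 - 7.7526*a + 28.1961)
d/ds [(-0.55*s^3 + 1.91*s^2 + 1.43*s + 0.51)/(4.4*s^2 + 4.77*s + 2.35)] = (-2.42*s^4 - 5.247*s^3 - 1.0588*s^2 + 4.489*s + 0.9278)/(19.36*s^4 + 41.976*s^3 + 43.4329*s^2 + 22.419*s + 5.5225)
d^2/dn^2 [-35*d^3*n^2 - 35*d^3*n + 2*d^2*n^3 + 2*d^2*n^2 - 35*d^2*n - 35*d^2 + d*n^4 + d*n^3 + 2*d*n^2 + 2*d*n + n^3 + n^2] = -70*d^3 + 12*d^2*n + 4*d^2 + 12*d*n^2 + 6*d*n + 4*d + 6*n + 2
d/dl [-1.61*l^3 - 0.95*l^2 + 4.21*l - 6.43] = -4.83*l^2 - 1.9*l + 4.21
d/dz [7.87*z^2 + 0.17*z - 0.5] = 15.74*z + 0.17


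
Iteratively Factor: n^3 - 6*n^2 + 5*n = (n - 1)*(n^2 - 5*n) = n*(n - 1)*(n - 5)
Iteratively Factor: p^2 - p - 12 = (p + 3)*(p - 4)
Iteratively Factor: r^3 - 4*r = (r - 2)*(r^2 + 2*r) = (r - 2)*(r + 2)*(r)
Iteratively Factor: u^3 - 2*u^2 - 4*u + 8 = (u + 2)*(u^2 - 4*u + 4) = (u - 2)*(u + 2)*(u - 2)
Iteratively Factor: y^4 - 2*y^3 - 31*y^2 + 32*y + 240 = (y - 5)*(y^3 + 3*y^2 - 16*y - 48) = (y - 5)*(y + 3)*(y^2 - 16) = (y - 5)*(y + 3)*(y + 4)*(y - 4)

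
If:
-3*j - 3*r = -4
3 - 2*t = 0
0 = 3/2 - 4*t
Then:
No Solution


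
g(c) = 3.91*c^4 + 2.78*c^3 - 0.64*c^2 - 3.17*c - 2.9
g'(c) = 15.64*c^3 + 8.34*c^2 - 1.28*c - 3.17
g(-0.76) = -0.78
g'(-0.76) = -4.25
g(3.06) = 403.88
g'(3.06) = 519.13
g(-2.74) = 164.18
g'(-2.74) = -258.78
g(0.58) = -3.97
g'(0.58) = 1.94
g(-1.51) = 11.18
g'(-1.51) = -36.07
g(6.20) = 6392.94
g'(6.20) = 4036.93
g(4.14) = 1318.89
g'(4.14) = 1244.26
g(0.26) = -3.70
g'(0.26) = -2.66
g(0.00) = -2.90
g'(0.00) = -3.17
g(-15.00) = 188461.90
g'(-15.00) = -50892.47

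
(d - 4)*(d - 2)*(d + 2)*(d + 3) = d^4 - d^3 - 16*d^2 + 4*d + 48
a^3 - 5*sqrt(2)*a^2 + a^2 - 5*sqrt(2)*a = a*(a + 1)*(a - 5*sqrt(2))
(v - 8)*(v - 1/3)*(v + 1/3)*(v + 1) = v^4 - 7*v^3 - 73*v^2/9 + 7*v/9 + 8/9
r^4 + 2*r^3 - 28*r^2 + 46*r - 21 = (r - 3)*(r - 1)^2*(r + 7)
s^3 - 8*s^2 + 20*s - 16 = (s - 4)*(s - 2)^2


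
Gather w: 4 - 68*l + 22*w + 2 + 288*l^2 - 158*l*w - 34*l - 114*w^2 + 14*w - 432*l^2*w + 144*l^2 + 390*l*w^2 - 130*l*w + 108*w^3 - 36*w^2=432*l^2 - 102*l + 108*w^3 + w^2*(390*l - 150) + w*(-432*l^2 - 288*l + 36) + 6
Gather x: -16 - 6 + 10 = -12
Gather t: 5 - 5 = 0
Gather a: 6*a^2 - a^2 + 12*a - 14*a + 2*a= 5*a^2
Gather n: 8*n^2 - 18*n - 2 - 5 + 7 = 8*n^2 - 18*n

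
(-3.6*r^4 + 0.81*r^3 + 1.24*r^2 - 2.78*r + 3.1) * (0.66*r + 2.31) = -2.376*r^5 - 7.7814*r^4 + 2.6895*r^3 + 1.0296*r^2 - 4.3758*r + 7.161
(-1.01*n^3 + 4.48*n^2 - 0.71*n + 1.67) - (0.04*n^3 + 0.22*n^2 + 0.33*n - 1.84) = -1.05*n^3 + 4.26*n^2 - 1.04*n + 3.51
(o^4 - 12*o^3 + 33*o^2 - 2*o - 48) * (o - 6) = o^5 - 18*o^4 + 105*o^3 - 200*o^2 - 36*o + 288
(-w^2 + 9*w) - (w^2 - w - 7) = -2*w^2 + 10*w + 7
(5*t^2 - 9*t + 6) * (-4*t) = -20*t^3 + 36*t^2 - 24*t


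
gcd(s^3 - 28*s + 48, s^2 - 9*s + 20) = s - 4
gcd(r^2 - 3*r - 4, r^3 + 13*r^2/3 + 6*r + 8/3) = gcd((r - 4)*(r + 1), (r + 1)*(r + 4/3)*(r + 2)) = r + 1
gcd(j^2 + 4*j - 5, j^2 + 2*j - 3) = j - 1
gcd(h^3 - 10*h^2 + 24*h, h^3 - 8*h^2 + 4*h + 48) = h^2 - 10*h + 24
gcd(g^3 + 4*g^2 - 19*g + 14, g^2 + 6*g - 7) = g^2 + 6*g - 7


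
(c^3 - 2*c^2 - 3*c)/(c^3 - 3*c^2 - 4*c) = (c - 3)/(c - 4)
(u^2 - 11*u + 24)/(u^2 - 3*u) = (u - 8)/u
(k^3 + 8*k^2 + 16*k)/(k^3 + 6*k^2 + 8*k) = (k + 4)/(k + 2)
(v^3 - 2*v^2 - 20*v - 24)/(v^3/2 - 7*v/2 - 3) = 2*(v^2 - 4*v - 12)/(v^2 - 2*v - 3)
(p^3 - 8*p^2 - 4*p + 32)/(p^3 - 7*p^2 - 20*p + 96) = (p^2 - 4)/(p^2 + p - 12)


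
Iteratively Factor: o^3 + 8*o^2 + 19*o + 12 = (o + 1)*(o^2 + 7*o + 12) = (o + 1)*(o + 3)*(o + 4)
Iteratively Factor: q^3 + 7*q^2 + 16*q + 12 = (q + 3)*(q^2 + 4*q + 4) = (q + 2)*(q + 3)*(q + 2)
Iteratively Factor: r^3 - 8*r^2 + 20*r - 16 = (r - 2)*(r^2 - 6*r + 8) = (r - 4)*(r - 2)*(r - 2)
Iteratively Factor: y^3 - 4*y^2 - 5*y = (y)*(y^2 - 4*y - 5) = y*(y + 1)*(y - 5)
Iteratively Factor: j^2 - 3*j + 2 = (j - 2)*(j - 1)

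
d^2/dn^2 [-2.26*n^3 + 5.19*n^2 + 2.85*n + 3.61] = 10.38 - 13.56*n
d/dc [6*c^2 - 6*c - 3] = 12*c - 6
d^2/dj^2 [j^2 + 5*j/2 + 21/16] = 2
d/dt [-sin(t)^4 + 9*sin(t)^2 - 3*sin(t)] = (15*sin(t) + sin(3*t) - 3)*cos(t)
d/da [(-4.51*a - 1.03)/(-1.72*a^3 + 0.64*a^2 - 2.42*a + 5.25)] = (-15.5144*a^3 - 2.4284*a^2 + 1.3184*a - 26.1701)/(2.9584*a^6 - 2.2016*a^5 + 8.7344*a^4 - 21.1576*a^3 + 12.5764*a^2 - 25.41*a + 27.5625)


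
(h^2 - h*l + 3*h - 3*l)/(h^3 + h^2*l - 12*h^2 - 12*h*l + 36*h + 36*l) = (h^2 - h*l + 3*h - 3*l)/(h^3 + h^2*l - 12*h^2 - 12*h*l + 36*h + 36*l)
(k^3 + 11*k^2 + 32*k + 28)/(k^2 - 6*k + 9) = (k^3 + 11*k^2 + 32*k + 28)/(k^2 - 6*k + 9)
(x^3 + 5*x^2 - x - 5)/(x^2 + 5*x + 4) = (x^2 + 4*x - 5)/(x + 4)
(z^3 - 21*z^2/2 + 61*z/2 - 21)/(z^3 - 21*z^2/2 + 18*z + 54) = (2*z^2 - 9*z + 7)/(2*z^2 - 9*z - 18)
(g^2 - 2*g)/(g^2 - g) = (g - 2)/(g - 1)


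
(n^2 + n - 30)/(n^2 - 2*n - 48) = (n - 5)/(n - 8)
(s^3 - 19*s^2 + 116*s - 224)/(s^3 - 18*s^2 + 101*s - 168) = (s - 4)/(s - 3)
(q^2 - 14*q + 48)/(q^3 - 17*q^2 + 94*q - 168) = (q - 8)/(q^2 - 11*q + 28)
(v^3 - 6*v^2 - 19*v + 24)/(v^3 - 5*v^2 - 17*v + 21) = (v - 8)/(v - 7)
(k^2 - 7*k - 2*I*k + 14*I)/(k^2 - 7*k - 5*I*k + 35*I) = (k - 2*I)/(k - 5*I)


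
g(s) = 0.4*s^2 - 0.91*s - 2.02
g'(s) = 0.8*s - 0.91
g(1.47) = -2.49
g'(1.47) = 0.27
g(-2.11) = 1.68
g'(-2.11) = -2.60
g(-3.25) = 5.16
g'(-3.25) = -3.51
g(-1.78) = 0.87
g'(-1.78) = -2.33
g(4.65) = 2.40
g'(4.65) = 2.81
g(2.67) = -1.60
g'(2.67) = 1.23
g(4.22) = 1.26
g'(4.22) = 2.47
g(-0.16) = -1.86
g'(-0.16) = -1.04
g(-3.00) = 4.31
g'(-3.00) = -3.31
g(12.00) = 44.66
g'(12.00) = 8.69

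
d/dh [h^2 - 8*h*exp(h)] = -8*h*exp(h) + 2*h - 8*exp(h)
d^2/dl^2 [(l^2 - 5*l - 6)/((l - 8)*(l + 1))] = 4/(l^3 - 24*l^2 + 192*l - 512)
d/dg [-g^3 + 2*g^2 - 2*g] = -3*g^2 + 4*g - 2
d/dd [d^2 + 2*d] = 2*d + 2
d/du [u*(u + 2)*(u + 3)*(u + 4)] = 4*u^3 + 27*u^2 + 52*u + 24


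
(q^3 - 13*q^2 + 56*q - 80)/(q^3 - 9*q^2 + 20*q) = (q - 4)/q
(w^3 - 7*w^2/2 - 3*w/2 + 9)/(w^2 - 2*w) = w - 3/2 - 9/(2*w)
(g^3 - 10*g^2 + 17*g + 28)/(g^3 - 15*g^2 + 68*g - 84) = (g^2 - 3*g - 4)/(g^2 - 8*g + 12)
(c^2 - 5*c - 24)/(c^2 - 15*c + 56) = (c + 3)/(c - 7)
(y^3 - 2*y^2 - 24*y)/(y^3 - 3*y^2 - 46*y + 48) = y*(y^2 - 2*y - 24)/(y^3 - 3*y^2 - 46*y + 48)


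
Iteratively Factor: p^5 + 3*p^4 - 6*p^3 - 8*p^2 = (p - 2)*(p^4 + 5*p^3 + 4*p^2) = (p - 2)*(p + 4)*(p^3 + p^2) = (p - 2)*(p + 1)*(p + 4)*(p^2) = p*(p - 2)*(p + 1)*(p + 4)*(p)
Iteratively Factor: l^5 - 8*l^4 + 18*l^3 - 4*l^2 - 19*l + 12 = (l - 1)*(l^4 - 7*l^3 + 11*l^2 + 7*l - 12) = (l - 1)^2*(l^3 - 6*l^2 + 5*l + 12) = (l - 4)*(l - 1)^2*(l^2 - 2*l - 3) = (l - 4)*(l - 3)*(l - 1)^2*(l + 1)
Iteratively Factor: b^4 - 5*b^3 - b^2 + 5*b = (b)*(b^3 - 5*b^2 - b + 5) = b*(b + 1)*(b^2 - 6*b + 5) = b*(b - 5)*(b + 1)*(b - 1)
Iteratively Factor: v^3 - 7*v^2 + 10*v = (v - 5)*(v^2 - 2*v) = (v - 5)*(v - 2)*(v)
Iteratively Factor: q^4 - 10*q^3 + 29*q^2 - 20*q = (q - 4)*(q^3 - 6*q^2 + 5*q) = (q - 4)*(q - 1)*(q^2 - 5*q) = q*(q - 4)*(q - 1)*(q - 5)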